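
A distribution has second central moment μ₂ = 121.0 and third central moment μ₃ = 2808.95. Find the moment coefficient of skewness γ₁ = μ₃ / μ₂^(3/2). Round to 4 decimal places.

σ = √μ₂ = √121.0 = 11.00000
σ³ = μ₂^(3/2) = 1331.00000
γ₁ = μ₃/σ³ = 2808.95 / 1331.00000 ≈ 2.1104

2.1104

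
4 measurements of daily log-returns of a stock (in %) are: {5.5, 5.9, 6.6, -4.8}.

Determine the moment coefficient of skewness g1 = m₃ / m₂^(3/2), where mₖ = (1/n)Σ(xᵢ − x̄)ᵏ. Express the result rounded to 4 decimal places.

x̄ = (5.5 + 5.9 + 6.6 - 4.8) / 4 = 3.3000
deviations (xᵢ − x̄): 2.2000, 2.6000, 3.3000, -8.1000
Σ(xᵢ − x̄)² = 88.1000 ⇒ m₂ = 88.1000/4 = 22.02500
Σ(xᵢ − x̄)³ = -467.2800 ⇒ m₃ = -467.2800/4 = -116.82000
m₂^(3/2) = 22.02500^(1.5) = 103.36509
g1 = m₃ / m₂^(3/2) = -116.82000 / 103.36509 ≈ -1.1302

-1.1302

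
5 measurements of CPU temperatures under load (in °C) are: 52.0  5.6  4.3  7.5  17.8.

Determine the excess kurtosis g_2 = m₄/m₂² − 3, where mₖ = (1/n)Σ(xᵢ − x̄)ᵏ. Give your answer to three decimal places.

x̄ = 17.4400
Σ(xᵢ − x̄)² = 1606.1720 ⇒ m₂ = 321.23440
Σ(xᵢ − x̄)⁴ = 1485801.5798 ⇒ m₄ = 297160.31596
m₂² = 103191.53974
g_2 = m₄/m₂² − 3 = 2.87970 − 3 ≈ -0.120

-0.120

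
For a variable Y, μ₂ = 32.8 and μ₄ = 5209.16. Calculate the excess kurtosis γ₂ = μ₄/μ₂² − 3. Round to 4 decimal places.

1.8419

μ₂² = 32.8² = 1075.84000
μ₄/μ₂² = 5209.16 / 1075.84000 = 4.84195
γ₂ = 4.84195 − 3 ≈ 1.8419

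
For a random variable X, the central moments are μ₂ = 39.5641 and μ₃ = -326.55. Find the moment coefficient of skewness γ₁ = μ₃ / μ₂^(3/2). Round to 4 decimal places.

σ = √μ₂ = √39.5641 = 6.29000
σ³ = μ₂^(3/2) = 248.85819
γ₁ = μ₃/σ³ = -326.55 / 248.85819 ≈ -1.3122

-1.3122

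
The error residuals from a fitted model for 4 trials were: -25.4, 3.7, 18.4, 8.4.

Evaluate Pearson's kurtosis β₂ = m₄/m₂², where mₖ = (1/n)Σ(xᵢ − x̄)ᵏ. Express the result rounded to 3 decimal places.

x̄ = 1.2750
Σ(xᵢ − x̄)² = 1061.4675 ⇒ m₂ = 265.36687
Σ(xᵢ − x̄)⁴ = 594927.8647 ⇒ m₄ = 148731.96618
m₂² = 70419.57835
β₂ = m₄/m₂² = 148731.96618 / 70419.57835 ≈ 2.112

2.112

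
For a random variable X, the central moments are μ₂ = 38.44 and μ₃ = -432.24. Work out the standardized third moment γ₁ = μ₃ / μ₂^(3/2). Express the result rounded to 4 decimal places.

-1.8136

σ = √μ₂ = √38.44 = 6.20000
σ³ = μ₂^(3/2) = 238.32800
γ₁ = μ₃/σ³ = -432.24 / 238.32800 ≈ -1.8136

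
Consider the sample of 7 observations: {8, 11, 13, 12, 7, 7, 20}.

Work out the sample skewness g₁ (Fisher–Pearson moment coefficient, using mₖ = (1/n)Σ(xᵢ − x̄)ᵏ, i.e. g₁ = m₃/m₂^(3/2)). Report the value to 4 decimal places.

0.9788

x̄ = (8 + 11 + 13 + 12 + 7 + 7 + 20) / 7 = 11.1429
deviations (xᵢ − x̄): -3.1429, -0.1429, 1.8571, 0.8571, -4.1429, -4.1429, 8.8571
Σ(xᵢ − x̄)² = 126.8571 ⇒ m₂ = 126.8571/7 = 18.12245
Σ(xᵢ − x̄)³ = 528.6122 ⇒ m₃ = 528.6122/7 = 75.51603
m₂^(3/2) = 18.12245^(1.5) = 77.14812
g₁ = m₃ / m₂^(3/2) = 75.51603 / 77.14812 ≈ 0.9788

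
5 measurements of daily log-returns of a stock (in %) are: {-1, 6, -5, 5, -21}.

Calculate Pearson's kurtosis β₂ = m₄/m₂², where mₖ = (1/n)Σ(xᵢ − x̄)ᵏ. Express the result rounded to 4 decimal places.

2.4656

x̄ = -3.2000
Σ(xᵢ − x̄)² = 476.8000 ⇒ m₂ = 95.36000
Σ(xᵢ − x̄)⁴ = 112106.6560 ⇒ m₄ = 22421.33120
m₂² = 9093.52960
β₂ = m₄/m₂² = 22421.33120 / 9093.52960 ≈ 2.4656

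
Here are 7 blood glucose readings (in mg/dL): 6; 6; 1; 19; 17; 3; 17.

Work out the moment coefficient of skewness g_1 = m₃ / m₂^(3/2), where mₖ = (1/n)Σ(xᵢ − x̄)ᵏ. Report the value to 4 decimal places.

0.1518

x̄ = (6 + 6 + 1 + 19 + 17 + 3 + 17) / 7 = 9.8571
deviations (xᵢ − x̄): -3.8571, -3.8571, -8.8571, 9.1429, 7.1429, -6.8571, 7.1429
Σ(xᵢ − x̄)² = 340.8571 ⇒ m₂ = 340.8571/7 = 48.69388
Σ(xᵢ − x̄)³ = 361.1020 ⇒ m₃ = 361.1020/7 = 51.58601
m₂^(3/2) = 48.69388^(1.5) = 339.79074
g_1 = m₃ / m₂^(3/2) = 51.58601 / 339.79074 ≈ 0.1518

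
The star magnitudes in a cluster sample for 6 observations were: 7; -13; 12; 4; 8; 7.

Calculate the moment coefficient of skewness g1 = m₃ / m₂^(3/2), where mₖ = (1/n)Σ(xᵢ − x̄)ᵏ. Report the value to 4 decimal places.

-1.4412

x̄ = (7 - 13 + 12 + 4 + 8 + 7) / 6 = 4.1667
deviations (xᵢ − x̄): 2.8333, -17.1667, 7.8333, -0.1667, 3.8333, 2.8333
Σ(xᵢ − x̄)² = 386.8333 ⇒ m₂ = 386.8333/6 = 64.47222
Σ(xᵢ − x̄)³ = -4476.4444 ⇒ m₃ = -4476.4444/6 = -746.07407
m₂^(3/2) = 64.47222^(1.5) = 517.67711
g1 = m₃ / m₂^(3/2) = -746.07407 / 517.67711 ≈ -1.4412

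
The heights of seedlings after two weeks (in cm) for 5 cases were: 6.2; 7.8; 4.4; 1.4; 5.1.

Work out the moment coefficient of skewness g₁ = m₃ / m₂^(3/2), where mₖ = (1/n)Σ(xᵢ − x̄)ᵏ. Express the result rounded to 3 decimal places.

-0.454

x̄ = (6.2 + 7.8 + 4.4 + 1.4 + 5.1) / 5 = 4.9800
deviations (xᵢ − x̄): 1.2200, 2.8200, -0.5800, -3.5800, 0.1200
Σ(xᵢ − x̄)² = 22.6080 ⇒ m₂ = 22.6080/5 = 4.52160
Σ(xᵢ − x̄)³ = -21.8345 ⇒ m₃ = -21.8345/5 = -4.36690
m₂^(3/2) = 4.52160^(1.5) = 9.61475
g₁ = m₃ / m₂^(3/2) = -4.36690 / 9.61475 ≈ -0.454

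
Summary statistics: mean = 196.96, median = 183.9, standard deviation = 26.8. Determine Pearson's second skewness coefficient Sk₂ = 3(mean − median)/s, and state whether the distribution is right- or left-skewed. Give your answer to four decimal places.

1.4619, right-skewed

Sk₂ = 3(196.96 − 183.9) / 26.8 = 3 × 13.0600 / 26.8
    = 39.1800 / 26.8 ≈ 1.4619
Sk₂ > 0 ⇒ mean > median ⇒ right-skewed (positive skew).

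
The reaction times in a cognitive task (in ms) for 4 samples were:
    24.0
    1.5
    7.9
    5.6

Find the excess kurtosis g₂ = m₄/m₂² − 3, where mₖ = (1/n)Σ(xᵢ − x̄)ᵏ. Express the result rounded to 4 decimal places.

x̄ = 9.7500
Σ(xᵢ − x̄)² = 291.7700 ⇒ m₂ = 72.94250
Σ(xᵢ − x̄)⁴ = 46175.2108 ⇒ m₄ = 11543.80271
m₂² = 5320.60831
g₂ = m₄/m₂² − 3 = 2.16964 − 3 ≈ -0.8304

-0.8304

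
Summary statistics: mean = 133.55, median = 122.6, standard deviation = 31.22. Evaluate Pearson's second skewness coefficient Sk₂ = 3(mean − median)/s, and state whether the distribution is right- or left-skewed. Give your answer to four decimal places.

Sk₂ = 3(133.55 − 122.6) / 31.22 = 3 × 10.9500 / 31.22
    = 32.8500 / 31.22 ≈ 1.0522
Sk₂ > 0 ⇒ mean > median ⇒ right-skewed (positive skew).

1.0522, right-skewed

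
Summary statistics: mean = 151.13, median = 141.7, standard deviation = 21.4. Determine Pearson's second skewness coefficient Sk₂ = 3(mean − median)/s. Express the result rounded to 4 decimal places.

Sk₂ = 3(151.13 − 141.7) / 21.4 = 3 × 9.4300 / 21.4
    = 28.2900 / 21.4 ≈ 1.3220

1.3220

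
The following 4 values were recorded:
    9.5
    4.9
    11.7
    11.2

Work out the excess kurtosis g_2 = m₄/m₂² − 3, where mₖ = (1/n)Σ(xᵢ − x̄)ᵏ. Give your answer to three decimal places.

-0.933

x̄ = 9.3250
Σ(xᵢ − x̄)² = 28.7675 ⇒ m₂ = 7.19187
Σ(xᵢ − x̄)⁴ = 427.5781 ⇒ m₄ = 106.89452
m₂² = 51.72307
g_2 = m₄/m₂² − 3 = 2.06667 − 3 ≈ -0.933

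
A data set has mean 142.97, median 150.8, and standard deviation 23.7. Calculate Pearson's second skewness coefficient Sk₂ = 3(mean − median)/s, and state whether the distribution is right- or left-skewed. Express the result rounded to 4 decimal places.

-0.9911, left-skewed

Sk₂ = 3(142.97 − 150.8) / 23.7 = 3 × -7.8300 / 23.7
    = -23.4900 / 23.7 ≈ -0.9911
Sk₂ < 0 ⇒ mean < median ⇒ left-skewed (negative skew).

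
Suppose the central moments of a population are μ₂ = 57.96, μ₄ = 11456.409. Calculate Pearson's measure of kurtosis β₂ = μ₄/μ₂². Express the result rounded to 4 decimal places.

μ₂² = 57.96² = 3359.36160
μ₄/μ₂² = 11456.409 / 3359.36160 = 3.41029
β₂ ≈ 3.4103

3.4103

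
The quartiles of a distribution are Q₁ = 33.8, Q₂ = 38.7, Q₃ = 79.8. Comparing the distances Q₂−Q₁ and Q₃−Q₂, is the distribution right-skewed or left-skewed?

right-skewed

Q₂ − Q₁ = 4.9;  Q₃ − Q₂ = 41.1
Q₃ − Q₂ > Q₂ − Q₁ ⇒ the upper half is more spread out ⇒ right-skewed.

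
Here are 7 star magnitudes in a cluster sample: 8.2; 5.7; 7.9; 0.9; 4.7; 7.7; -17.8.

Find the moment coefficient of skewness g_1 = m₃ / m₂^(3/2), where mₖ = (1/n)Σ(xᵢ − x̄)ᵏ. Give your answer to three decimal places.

x̄ = (8.2 + 5.7 + 7.9 + 0.9 + 4.7 + 7.7 - 17.8) / 7 = 2.4714
deviations (xᵢ − x̄): 5.7286, 3.2286, 5.4286, -1.5714, 2.2286, 5.2286, -20.2714
Σ(xᵢ − x̄)² = 518.4143 ⇒ m₂ = 518.4143/7 = 74.05918
Σ(xᵢ − x̄)³ = -7798.4063 ⇒ m₃ = -7798.4063/7 = -1114.05805
m₂^(3/2) = 74.05918^(1.5) = 637.33590
g_1 = m₃ / m₂^(3/2) = -1114.05805 / 637.33590 ≈ -1.748

-1.748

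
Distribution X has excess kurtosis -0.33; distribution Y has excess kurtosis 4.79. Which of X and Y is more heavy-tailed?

Y

Higher excess kurtosis ⇒ heavier tails relative to the normal distribution.
-0.33 vs 4.79: the larger is 4.79, so Y has heavier tails. (Y is leptokurtic — heavier-than-normal tails; the other is platykurtic.)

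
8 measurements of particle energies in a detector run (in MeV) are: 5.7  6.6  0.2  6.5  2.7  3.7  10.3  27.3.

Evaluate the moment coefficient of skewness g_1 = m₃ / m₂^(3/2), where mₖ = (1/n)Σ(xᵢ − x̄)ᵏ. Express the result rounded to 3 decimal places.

x̄ = (5.7 + 6.6 + 0.2 + 6.5 + 2.7 + 3.7 + 10.3 + 27.3) / 8 = 7.8750
deviations (xᵢ − x̄): -2.1750, -1.2750, -7.6750, -1.3750, -5.1750, -4.1750, 2.4250, 19.4250
Σ(xᵢ − x̄)² = 494.5750 ⇒ m₂ = 494.5750/8 = 61.82188
Σ(xᵢ − x̄)³ = 6665.4833 ⇒ m₃ = 6665.4833/8 = 833.18541
m₂^(3/2) = 61.82188^(1.5) = 486.08616
g_1 = m₃ / m₂^(3/2) = 833.18541 / 486.08616 ≈ 1.714

1.714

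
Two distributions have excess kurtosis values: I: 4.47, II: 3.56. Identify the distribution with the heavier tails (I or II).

I

Higher excess kurtosis ⇒ heavier tails relative to the normal distribution.
4.47 vs 3.56: the larger is 4.47, so I has heavier tails.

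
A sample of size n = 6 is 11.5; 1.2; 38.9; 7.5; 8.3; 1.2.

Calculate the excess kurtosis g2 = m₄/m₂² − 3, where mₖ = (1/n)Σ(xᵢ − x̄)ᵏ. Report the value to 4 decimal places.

x̄ = 11.4333
Σ(xᵢ − x̄)² = 989.1533 ⇒ m₂ = 164.85889
Σ(xᵢ − x̄)⁴ = 591414.9497 ⇒ m₄ = 98569.15829
m₂² = 27178.45325
g2 = m₄/m₂² − 3 = 3.62674 − 3 ≈ 0.6267

0.6267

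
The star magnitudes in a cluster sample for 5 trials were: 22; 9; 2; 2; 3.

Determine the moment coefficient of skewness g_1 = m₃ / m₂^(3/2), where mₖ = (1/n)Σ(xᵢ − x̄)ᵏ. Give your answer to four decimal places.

1.1314

x̄ = (22 + 9 + 2 + 2 + 3) / 5 = 7.6000
deviations (xᵢ − x̄): 14.4000, 1.4000, -5.6000, -5.6000, -4.6000
Σ(xᵢ − x̄)² = 293.2000 ⇒ m₂ = 293.2000/5 = 58.64000
Σ(xᵢ − x̄)³ = 2540.1600 ⇒ m₃ = 2540.1600/5 = 508.03200
m₂^(3/2) = 58.64000^(1.5) = 449.04611
g_1 = m₃ / m₂^(3/2) = 508.03200 / 449.04611 ≈ 1.1314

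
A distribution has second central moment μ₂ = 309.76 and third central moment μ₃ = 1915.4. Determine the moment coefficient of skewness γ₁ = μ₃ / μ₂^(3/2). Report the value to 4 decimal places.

σ = √μ₂ = √309.76 = 17.60000
σ³ = μ₂^(3/2) = 5451.77600
γ₁ = μ₃/σ³ = 1915.4 / 5451.77600 ≈ 0.3513

0.3513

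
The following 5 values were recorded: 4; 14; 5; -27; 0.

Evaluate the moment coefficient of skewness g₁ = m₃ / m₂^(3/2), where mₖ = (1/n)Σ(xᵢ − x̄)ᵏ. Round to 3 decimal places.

-1.081

x̄ = (4 + 14 + 5 - 27 + 0) / 5 = -0.8000
deviations (xᵢ − x̄): 4.8000, 14.8000, 5.8000, -26.2000, 0.8000
Σ(xᵢ − x̄)² = 962.8000 ⇒ m₂ = 962.8000/5 = 192.56000
Σ(xᵢ − x̄)³ = -14436.7200 ⇒ m₃ = -14436.7200/5 = -2887.34400
m₂^(3/2) = 192.56000^(1.5) = 2672.07790
g₁ = m₃ / m₂^(3/2) = -2887.34400 / 2672.07790 ≈ -1.081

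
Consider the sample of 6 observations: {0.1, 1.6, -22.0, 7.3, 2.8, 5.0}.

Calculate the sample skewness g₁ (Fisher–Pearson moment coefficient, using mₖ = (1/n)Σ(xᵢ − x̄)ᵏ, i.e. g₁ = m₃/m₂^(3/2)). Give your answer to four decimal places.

-1.5602

x̄ = (0.1 + 1.6 - 22.0 + 7.3 + 2.8 + 5.0) / 6 = -0.8667
deviations (xᵢ − x̄): 0.9667, 2.4667, -21.1333, 8.1667, 3.6667, 5.8667
Σ(xᵢ − x̄)² = 568.1933 ⇒ m₂ = 568.1933/6 = 94.69889
Σ(xᵢ − x̄)³ = -8626.7256 ⇒ m₃ = -8626.7256/6 = -1437.78759
m₂^(3/2) = 94.69889^(1.5) = 921.54665
g₁ = m₃ / m₂^(3/2) = -1437.78759 / 921.54665 ≈ -1.5602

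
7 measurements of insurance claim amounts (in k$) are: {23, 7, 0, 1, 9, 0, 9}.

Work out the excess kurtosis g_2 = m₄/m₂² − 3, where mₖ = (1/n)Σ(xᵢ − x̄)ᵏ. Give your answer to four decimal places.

0.1670

x̄ = 7.0000
Σ(xᵢ − x̄)² = 398.0000 ⇒ m₂ = 56.85714
Σ(xᵢ − x̄)⁴ = 71666.0000 ⇒ m₄ = 10238.00000
m₂² = 3232.73469
g_2 = m₄/m₂² − 3 = 3.16698 − 3 ≈ 0.1670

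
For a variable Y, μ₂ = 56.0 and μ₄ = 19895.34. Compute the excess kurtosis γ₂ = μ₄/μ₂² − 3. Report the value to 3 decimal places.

3.344

μ₂² = 56.0² = 3136.00000
μ₄/μ₂² = 19895.34 / 3136.00000 = 6.34418
γ₂ = 6.34418 − 3 ≈ 3.344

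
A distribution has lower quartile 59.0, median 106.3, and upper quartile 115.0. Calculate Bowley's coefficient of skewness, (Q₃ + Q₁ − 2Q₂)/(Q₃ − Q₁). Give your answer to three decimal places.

numerator: Q₃ + Q₁ − 2Q₂ = 115.0 + 59.0 − 2×106.3 = -38.6000
denominator: Q₃ − Q₁ = 115.0 − 59.0 = 56.0000
Bowley skewness = -38.6000 / 56.0000 ≈ -0.689

-0.689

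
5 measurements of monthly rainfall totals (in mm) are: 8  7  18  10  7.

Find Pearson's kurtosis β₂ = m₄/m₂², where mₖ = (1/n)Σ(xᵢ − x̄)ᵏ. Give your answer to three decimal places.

x̄ = 10.0000
Σ(xᵢ − x̄)² = 86.0000 ⇒ m₂ = 17.20000
Σ(xᵢ − x̄)⁴ = 4274.0000 ⇒ m₄ = 854.80000
m₂² = 295.84000
β₂ = m₄/m₂² = 854.80000 / 295.84000 ≈ 2.889

2.889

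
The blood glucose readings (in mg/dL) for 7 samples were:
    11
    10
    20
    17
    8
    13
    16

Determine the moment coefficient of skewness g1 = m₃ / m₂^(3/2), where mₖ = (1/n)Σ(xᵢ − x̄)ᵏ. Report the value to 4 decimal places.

0.1948

x̄ = (11 + 10 + 20 + 17 + 8 + 13 + 16) / 7 = 13.5714
deviations (xᵢ − x̄): -2.5714, -3.5714, 6.4286, 3.4286, -5.5714, -0.5714, 2.4286
Σ(xᵢ − x̄)² = 109.7143 ⇒ m₂ = 109.7143/7 = 15.67347
Σ(xᵢ − x̄)³ = 84.6122 ⇒ m₃ = 84.6122/7 = 12.08746
m₂^(3/2) = 15.67347^(1.5) = 62.05085
g1 = m₃ / m₂^(3/2) = 12.08746 / 62.05085 ≈ 0.1948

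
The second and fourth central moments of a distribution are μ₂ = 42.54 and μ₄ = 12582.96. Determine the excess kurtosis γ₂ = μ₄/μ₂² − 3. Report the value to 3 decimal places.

μ₂² = 42.54² = 1809.65160
μ₄/μ₂² = 12582.96 / 1809.65160 = 6.95325
γ₂ = 6.95325 − 3 ≈ 3.953

3.953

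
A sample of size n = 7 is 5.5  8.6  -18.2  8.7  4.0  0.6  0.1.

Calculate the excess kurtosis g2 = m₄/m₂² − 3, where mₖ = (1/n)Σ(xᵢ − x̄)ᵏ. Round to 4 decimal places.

0.9973

x̄ = 1.3286
Σ(xᵢ − x̄)² = 515.1543 ⇒ m₂ = 73.59347
Σ(xᵢ − x̄)⁴ = 151543.8587 ⇒ m₄ = 21649.12267
m₂² = 5415.99874
g2 = m₄/m₂² − 3 = 3.99725 − 3 ≈ 0.9973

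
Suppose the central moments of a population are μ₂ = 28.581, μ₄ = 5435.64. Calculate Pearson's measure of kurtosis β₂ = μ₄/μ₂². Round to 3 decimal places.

6.654

μ₂² = 28.581² = 816.87356
μ₄/μ₂² = 5435.64 / 816.87356 = 6.65420
β₂ ≈ 6.654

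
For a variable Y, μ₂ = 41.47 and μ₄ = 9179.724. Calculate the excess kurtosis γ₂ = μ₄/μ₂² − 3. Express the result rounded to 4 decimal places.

2.3378

μ₂² = 41.47² = 1719.76090
μ₄/μ₂² = 9179.724 / 1719.76090 = 5.33779
γ₂ = 5.33779 − 3 ≈ 2.3378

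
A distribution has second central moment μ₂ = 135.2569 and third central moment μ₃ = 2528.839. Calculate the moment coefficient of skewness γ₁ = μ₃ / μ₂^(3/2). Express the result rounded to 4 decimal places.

1.6076

σ = √μ₂ = √135.2569 = 11.63000
σ³ = μ₂^(3/2) = 1573.03775
γ₁ = μ₃/σ³ = 2528.839 / 1573.03775 ≈ 1.6076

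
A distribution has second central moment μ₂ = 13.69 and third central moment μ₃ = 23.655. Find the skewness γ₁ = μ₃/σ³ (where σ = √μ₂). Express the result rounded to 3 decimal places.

0.467

σ = √μ₂ = √13.69 = 3.70000
σ³ = μ₂^(3/2) = 50.65300
γ₁ = μ₃/σ³ = 23.655 / 50.65300 ≈ 0.467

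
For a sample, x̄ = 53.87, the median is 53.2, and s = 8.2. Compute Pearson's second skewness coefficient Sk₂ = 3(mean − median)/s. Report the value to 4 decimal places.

Sk₂ = 3(53.87 − 53.2) / 8.2 = 3 × 0.6700 / 8.2
    = 2.0100 / 8.2 ≈ 0.2451

0.2451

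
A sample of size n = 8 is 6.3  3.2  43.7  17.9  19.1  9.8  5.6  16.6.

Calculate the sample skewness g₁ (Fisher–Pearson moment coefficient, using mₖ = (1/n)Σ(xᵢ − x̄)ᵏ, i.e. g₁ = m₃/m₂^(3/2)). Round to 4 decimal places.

1.3579

x̄ = (6.3 + 3.2 + 43.7 + 17.9 + 19.1 + 9.8 + 5.6 + 16.6) / 8 = 15.2750
deviations (xᵢ − x̄): -8.9750, -12.0750, 28.4250, 2.6250, 3.8250, -5.4750, -9.6750, 1.3250
Σ(xᵢ − x̄)² = 1181.1950 ⇒ m₂ = 1181.1950/8 = 147.64938
Σ(xᵢ − x̄)³ = 19489.9298 ⇒ m₃ = 19489.9298/8 = 2436.24122
m₂^(3/2) = 147.64938^(1.5) = 1794.10319
g₁ = m₃ / m₂^(3/2) = 2436.24122 / 1794.10319 ≈ 1.3579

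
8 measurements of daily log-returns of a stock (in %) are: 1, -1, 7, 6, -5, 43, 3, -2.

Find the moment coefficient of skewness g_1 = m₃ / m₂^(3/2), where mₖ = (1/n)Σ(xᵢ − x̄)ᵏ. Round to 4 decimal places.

x̄ = (1 - 1 + 7 + 6 - 5 + 43 + 3 - 2) / 8 = 6.5000
deviations (xᵢ − x̄): -5.5000, -7.5000, 0.5000, -0.5000, -11.5000, 36.5000, -3.5000, -8.5000
Σ(xᵢ − x̄)² = 1636.0000 ⇒ m₂ = 1636.0000/8 = 204.50000
Σ(xᵢ − x̄)³ = 45861.0000 ⇒ m₃ = 45861.0000/8 = 5732.62500
m₂^(3/2) = 204.50000^(1.5) = 2924.42150
g_1 = m₃ / m₂^(3/2) = 5732.62500 / 2924.42150 ≈ 1.9603

1.9603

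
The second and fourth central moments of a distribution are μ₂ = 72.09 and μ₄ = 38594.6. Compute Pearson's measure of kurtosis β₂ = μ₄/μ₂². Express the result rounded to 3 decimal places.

7.426

μ₂² = 72.09² = 5196.96810
μ₄/μ₂² = 38594.6 / 5196.96810 = 7.42637
β₂ ≈ 7.426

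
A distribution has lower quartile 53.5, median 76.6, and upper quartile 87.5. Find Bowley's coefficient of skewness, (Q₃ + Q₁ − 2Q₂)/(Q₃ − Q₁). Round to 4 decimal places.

-0.3588

numerator: Q₃ + Q₁ − 2Q₂ = 87.5 + 53.5 − 2×76.6 = -12.2000
denominator: Q₃ − Q₁ = 87.5 − 53.5 = 34.0000
Bowley skewness = -12.2000 / 34.0000 ≈ -0.3588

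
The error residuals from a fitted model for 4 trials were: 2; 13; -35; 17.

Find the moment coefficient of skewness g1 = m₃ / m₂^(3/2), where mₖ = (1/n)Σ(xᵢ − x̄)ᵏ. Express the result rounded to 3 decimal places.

-0.924

x̄ = (2 + 13 - 35 + 17) / 4 = -0.7500
deviations (xᵢ − x̄): 2.7500, 13.7500, -34.2500, 17.7500
Σ(xᵢ − x̄)² = 1684.7500 ⇒ m₂ = 1684.7500/4 = 421.18750
Σ(xᵢ − x̄)³ = -31964.6250 ⇒ m₃ = -31964.6250/4 = -7991.15625
m₂^(3/2) = 421.18750^(1.5) = 8643.96920
g1 = m₃ / m₂^(3/2) = -7991.15625 / 8643.96920 ≈ -0.924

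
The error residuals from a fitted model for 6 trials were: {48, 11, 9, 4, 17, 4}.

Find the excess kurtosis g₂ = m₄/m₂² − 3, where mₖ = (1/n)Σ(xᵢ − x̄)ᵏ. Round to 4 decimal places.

0.6034

x̄ = 15.5000
Σ(xᵢ − x̄)² = 1385.5000 ⇒ m₂ = 230.91667
Σ(xᵢ − x̄)⁴ = 1152844.3750 ⇒ m₄ = 192140.72917
m₂² = 53322.50694
g₂ = m₄/m₂² − 3 = 3.60337 − 3 ≈ 0.6034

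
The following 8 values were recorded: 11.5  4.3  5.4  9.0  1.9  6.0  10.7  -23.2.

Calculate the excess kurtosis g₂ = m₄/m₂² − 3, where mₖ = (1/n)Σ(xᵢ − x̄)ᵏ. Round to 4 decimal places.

2.2148

x̄ = 3.2000
Σ(xᵢ − x̄)² = 871.3200 ⇒ m₂ = 108.91500
Σ(xᵢ − x̄)⁴ = 494883.9972 ⇒ m₄ = 61860.49965
m₂² = 11862.47722
g₂ = m₄/m₂² − 3 = 5.21480 − 3 ≈ 2.2148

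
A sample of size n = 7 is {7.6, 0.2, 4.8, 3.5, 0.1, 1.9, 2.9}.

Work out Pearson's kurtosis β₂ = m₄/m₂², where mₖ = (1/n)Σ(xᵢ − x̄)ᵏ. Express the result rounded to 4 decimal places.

2.3357

x̄ = 3.0000
Σ(xᵢ − x̄)² = 42.1200 ⇒ m₂ = 6.01714
Σ(xᵢ − x̄)⁴ = 591.9636 ⇒ m₄ = 84.56623
m₂² = 36.20601
β₂ = m₄/m₂² = 84.56623 / 36.20601 ≈ 2.3357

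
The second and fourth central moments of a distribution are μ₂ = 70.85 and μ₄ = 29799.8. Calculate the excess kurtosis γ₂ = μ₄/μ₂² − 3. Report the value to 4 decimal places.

2.9365

μ₂² = 70.85² = 5019.72250
μ₄/μ₂² = 29799.8 / 5019.72250 = 5.93654
γ₂ = 5.93654 − 3 ≈ 2.9365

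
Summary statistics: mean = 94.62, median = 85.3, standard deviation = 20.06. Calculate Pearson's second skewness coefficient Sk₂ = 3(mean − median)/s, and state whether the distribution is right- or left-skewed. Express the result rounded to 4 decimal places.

1.3938, right-skewed

Sk₂ = 3(94.62 − 85.3) / 20.06 = 3 × 9.3200 / 20.06
    = 27.9600 / 20.06 ≈ 1.3938
Sk₂ > 0 ⇒ mean > median ⇒ right-skewed (positive skew).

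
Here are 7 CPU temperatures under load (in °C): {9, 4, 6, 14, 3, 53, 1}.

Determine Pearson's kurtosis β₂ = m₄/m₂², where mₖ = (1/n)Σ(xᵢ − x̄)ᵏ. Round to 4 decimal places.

4.6529

x̄ = 12.8571
Σ(xᵢ − x̄)² = 1990.8571 ⇒ m₂ = 284.40816
Σ(xᵢ − x̄)⁴ = 2634562.7872 ⇒ m₄ = 376366.11245
m₂² = 80888.00333
β₂ = m₄/m₂² = 376366.11245 / 80888.00333 ≈ 4.6529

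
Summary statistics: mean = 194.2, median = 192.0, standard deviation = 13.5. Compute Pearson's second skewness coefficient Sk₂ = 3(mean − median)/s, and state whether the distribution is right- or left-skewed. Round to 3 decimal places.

Sk₂ = 3(194.2 − 192.0) / 13.5 = 3 × 2.2000 / 13.5
    = 6.6000 / 13.5 ≈ 0.489
Sk₂ > 0 ⇒ mean > median ⇒ right-skewed (positive skew).

0.489, right-skewed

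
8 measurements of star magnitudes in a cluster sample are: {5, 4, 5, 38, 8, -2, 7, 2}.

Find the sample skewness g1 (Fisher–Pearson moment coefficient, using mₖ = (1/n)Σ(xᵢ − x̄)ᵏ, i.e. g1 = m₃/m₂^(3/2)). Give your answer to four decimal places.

x̄ = (5 + 4 + 5 + 38 + 8 - 2 + 7 + 2) / 8 = 8.3750
deviations (xᵢ − x̄): -3.3750, -4.3750, -3.3750, 29.6250, -0.3750, -10.3750, -1.3750, -6.3750
Σ(xᵢ − x̄)² = 1069.8750 ⇒ m₂ = 1069.8750/8 = 133.73438
Σ(xᵢ − x̄)³ = 24460.9688 ⇒ m₃ = 24460.9688/8 = 3057.62109
m₂^(3/2) = 133.73438^(1.5) = 1546.55218
g1 = m₃ / m₂^(3/2) = 3057.62109 / 1546.55218 ≈ 1.9771

1.9771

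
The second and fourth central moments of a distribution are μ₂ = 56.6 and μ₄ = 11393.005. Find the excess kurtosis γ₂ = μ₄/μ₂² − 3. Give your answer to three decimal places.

0.556

μ₂² = 56.6² = 3203.56000
μ₄/μ₂² = 11393.005 / 3203.56000 = 3.55636
γ₂ = 3.55636 − 3 ≈ 0.556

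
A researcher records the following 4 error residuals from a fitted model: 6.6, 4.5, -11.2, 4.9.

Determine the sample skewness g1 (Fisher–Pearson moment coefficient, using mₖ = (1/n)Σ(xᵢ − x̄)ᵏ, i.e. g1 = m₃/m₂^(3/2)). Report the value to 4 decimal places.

-1.1125

x̄ = (6.6 + 4.5 - 11.2 + 4.9) / 4 = 1.2000
deviations (xᵢ − x̄): 5.4000, 3.3000, -12.4000, 3.7000
Σ(xᵢ − x̄)² = 207.5000 ⇒ m₂ = 207.5000/4 = 51.87500
Σ(xᵢ − x̄)³ = -1662.5700 ⇒ m₃ = -1662.5700/4 = -415.64250
m₂^(3/2) = 51.87500^(1.5) = 373.62606
g1 = m₃ / m₂^(3/2) = -415.64250 / 373.62606 ≈ -1.1125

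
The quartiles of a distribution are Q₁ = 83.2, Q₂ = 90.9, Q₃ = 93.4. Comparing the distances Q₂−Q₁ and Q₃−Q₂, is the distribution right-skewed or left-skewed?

Q₂ − Q₁ = 7.7;  Q₃ − Q₂ = 2.5
Q₂ − Q₁ > Q₃ − Q₂ ⇒ the lower half is more spread out ⇒ left-skewed.

left-skewed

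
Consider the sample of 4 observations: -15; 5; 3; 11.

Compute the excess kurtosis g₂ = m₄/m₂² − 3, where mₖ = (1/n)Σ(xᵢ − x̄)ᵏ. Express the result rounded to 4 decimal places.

-0.8551

x̄ = 1.0000
Σ(xᵢ − x̄)² = 376.0000 ⇒ m₂ = 94.00000
Σ(xᵢ − x̄)⁴ = 75808.0000 ⇒ m₄ = 18952.00000
m₂² = 8836.00000
g₂ = m₄/m₂² − 3 = 2.14486 − 3 ≈ -0.8551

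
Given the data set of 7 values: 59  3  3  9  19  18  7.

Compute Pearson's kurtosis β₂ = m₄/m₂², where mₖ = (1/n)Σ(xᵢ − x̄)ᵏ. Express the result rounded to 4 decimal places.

x̄ = 16.8571
Σ(xᵢ − x̄)² = 2324.8571 ⇒ m₂ = 332.12245
Σ(xᵢ − x̄)⁴ = 3241266.8280 ⇒ m₄ = 463038.11828
m₂² = 110305.32112
β₂ = m₄/m₂² = 463038.11828 / 110305.32112 ≈ 4.1978

4.1978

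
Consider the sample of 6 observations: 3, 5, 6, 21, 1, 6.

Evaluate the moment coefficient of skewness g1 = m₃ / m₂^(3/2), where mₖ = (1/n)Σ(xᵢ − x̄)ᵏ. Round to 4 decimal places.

1.4849

x̄ = (3 + 5 + 6 + 21 + 1 + 6) / 6 = 7.0000
deviations (xᵢ − x̄): -4.0000, -2.0000, -1.0000, 14.0000, -6.0000, -1.0000
Σ(xᵢ − x̄)² = 254.0000 ⇒ m₂ = 254.0000/6 = 42.33333
Σ(xᵢ − x̄)³ = 2454.0000 ⇒ m₃ = 2454.0000/6 = 409.00000
m₂^(3/2) = 42.33333^(1.5) = 275.43790
g1 = m₃ / m₂^(3/2) = 409.00000 / 275.43790 ≈ 1.4849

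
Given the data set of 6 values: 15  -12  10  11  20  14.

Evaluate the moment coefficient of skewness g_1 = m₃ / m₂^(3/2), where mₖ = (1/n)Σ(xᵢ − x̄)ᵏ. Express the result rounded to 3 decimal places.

-1.384

x̄ = (15 - 12 + 10 + 11 + 20 + 14) / 6 = 9.6667
deviations (xᵢ − x̄): 5.3333, -21.6667, 0.3333, 1.3333, 10.3333, 4.3333
Σ(xᵢ − x̄)² = 625.3333 ⇒ m₂ = 625.3333/6 = 104.22222
Σ(xᵢ − x̄)³ = -8832.4444 ⇒ m₃ = -8832.4444/6 = -1472.07407
m₂^(3/2) = 104.22222^(1.5) = 1063.99722
g_1 = m₃ / m₂^(3/2) = -1472.07407 / 1063.99722 ≈ -1.384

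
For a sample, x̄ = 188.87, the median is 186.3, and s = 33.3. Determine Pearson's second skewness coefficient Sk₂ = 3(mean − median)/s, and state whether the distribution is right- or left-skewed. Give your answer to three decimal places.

Sk₂ = 3(188.87 − 186.3) / 33.3 = 3 × 2.5700 / 33.3
    = 7.7100 / 33.3 ≈ 0.232
Sk₂ > 0 ⇒ mean > median ⇒ right-skewed (positive skew).

0.232, right-skewed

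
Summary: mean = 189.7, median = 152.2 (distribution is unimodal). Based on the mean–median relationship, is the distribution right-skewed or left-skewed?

mean − median = 189.7 − 152.2 = 37.5
mean > median ⇒ the longer tail is on the right ⇒ right-skewed (positively skewed).

right-skewed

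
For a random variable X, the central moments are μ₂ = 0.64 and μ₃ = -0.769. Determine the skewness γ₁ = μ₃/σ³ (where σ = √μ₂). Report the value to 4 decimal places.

σ = √μ₂ = √0.64 = 0.80000
σ³ = μ₂^(3/2) = 0.51200
γ₁ = μ₃/σ³ = -0.769 / 0.51200 ≈ -1.5020

-1.5020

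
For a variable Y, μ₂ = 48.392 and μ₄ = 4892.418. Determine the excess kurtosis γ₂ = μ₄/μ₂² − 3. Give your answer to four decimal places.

-0.9108

μ₂² = 48.392² = 2341.78566
μ₄/μ₂² = 4892.418 / 2341.78566 = 2.08918
γ₂ = 2.08918 − 3 ≈ -0.9108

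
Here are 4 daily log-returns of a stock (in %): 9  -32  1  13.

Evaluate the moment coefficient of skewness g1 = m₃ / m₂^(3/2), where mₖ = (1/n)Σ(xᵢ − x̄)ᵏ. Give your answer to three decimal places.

x̄ = (9 - 32 + 1 + 13) / 4 = -2.2500
deviations (xᵢ − x̄): 11.2500, -29.7500, 3.2500, 15.2500
Σ(xᵢ − x̄)² = 1254.7500 ⇒ m₂ = 1254.7500/4 = 313.68750
Σ(xᵢ − x̄)³ = -21325.8750 ⇒ m₃ = -21325.8750/4 = -5331.46875
m₂^(3/2) = 313.68750^(1.5) = 5555.78997
g1 = m₃ / m₂^(3/2) = -5331.46875 / 5555.78997 ≈ -0.960

-0.960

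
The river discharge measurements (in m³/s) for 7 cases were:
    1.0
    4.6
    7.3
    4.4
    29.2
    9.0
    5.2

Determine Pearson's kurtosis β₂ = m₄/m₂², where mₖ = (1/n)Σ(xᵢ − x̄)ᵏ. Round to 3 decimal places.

x̄ = 8.6714
Σ(xᵢ − x̄)² = 529.1343 ⇒ m₂ = 75.59061
Σ(xᵢ − x̄)⁴ = 181816.5635 ⇒ m₄ = 25973.79478
m₂² = 5713.94066
β₂ = m₄/m₂² = 25973.79478 / 5713.94066 ≈ 4.546

4.546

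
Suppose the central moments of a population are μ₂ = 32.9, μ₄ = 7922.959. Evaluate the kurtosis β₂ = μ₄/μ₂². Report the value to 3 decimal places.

μ₂² = 32.9² = 1082.41000
μ₄/μ₂² = 7922.959 / 1082.41000 = 7.31974
β₂ ≈ 7.320

7.320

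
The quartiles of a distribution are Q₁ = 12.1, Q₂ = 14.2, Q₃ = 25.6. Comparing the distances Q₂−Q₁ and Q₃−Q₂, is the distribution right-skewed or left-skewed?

Q₂ − Q₁ = 2.1;  Q₃ − Q₂ = 11.4
Q₃ − Q₂ > Q₂ − Q₁ ⇒ the upper half is more spread out ⇒ right-skewed.

right-skewed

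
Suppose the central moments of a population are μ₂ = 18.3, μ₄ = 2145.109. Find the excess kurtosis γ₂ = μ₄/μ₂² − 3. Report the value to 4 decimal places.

μ₂² = 18.3² = 334.89000
μ₄/μ₂² = 2145.109 / 334.89000 = 6.40541
γ₂ = 6.40541 − 3 ≈ 3.4054

3.4054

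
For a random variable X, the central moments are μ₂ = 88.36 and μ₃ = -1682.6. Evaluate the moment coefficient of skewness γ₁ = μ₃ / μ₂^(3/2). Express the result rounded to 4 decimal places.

σ = √μ₂ = √88.36 = 9.40000
σ³ = μ₂^(3/2) = 830.58400
γ₁ = μ₃/σ³ = -1682.6 / 830.58400 ≈ -2.0258

-2.0258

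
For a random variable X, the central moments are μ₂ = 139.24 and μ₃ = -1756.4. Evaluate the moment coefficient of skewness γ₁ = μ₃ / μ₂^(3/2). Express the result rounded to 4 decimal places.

σ = √μ₂ = √139.24 = 11.80000
σ³ = μ₂^(3/2) = 1643.03200
γ₁ = μ₃/σ³ = -1756.4 / 1643.03200 ≈ -1.0690

-1.0690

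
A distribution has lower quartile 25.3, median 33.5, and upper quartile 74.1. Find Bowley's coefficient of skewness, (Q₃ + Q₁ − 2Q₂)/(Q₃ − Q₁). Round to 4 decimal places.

numerator: Q₃ + Q₁ − 2Q₂ = 74.1 + 25.3 − 2×33.5 = 32.4000
denominator: Q₃ − Q₁ = 74.1 − 25.3 = 48.8000
Bowley skewness = 32.4000 / 48.8000 ≈ 0.6639

0.6639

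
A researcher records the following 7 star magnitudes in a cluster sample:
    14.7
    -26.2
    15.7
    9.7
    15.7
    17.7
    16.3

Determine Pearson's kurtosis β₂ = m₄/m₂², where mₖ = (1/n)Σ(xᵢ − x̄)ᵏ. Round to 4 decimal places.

4.9242

x̄ = 9.0857
Σ(xᵢ − x̄)² = 1490.7286 ⇒ m₂ = 212.96122
Σ(xᵢ − x̄)⁴ = 1563265.1443 ⇒ m₄ = 223323.59204
m₂² = 45352.48314
β₂ = m₄/m₂² = 223323.59204 / 45352.48314 ≈ 4.9242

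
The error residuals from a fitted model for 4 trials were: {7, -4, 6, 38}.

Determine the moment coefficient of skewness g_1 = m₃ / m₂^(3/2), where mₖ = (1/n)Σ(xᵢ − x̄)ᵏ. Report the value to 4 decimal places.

x̄ = (7 - 4 + 6 + 38) / 4 = 11.7500
deviations (xᵢ − x̄): -4.7500, -15.7500, -5.7500, 26.2500
Σ(xᵢ − x̄)² = 992.7500 ⇒ m₂ = 992.7500/4 = 248.18750
Σ(xᵢ − x̄)³ = 13883.6250 ⇒ m₃ = 13883.6250/4 = 3470.90625
m₂^(3/2) = 248.18750^(1.5) = 3909.93787
g_1 = m₃ / m₂^(3/2) = 3470.90625 / 3909.93787 ≈ 0.8877

0.8877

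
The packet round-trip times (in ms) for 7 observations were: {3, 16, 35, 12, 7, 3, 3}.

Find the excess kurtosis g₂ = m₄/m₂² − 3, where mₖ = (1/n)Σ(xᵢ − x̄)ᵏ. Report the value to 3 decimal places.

x̄ = 11.2857
Σ(xᵢ − x̄)² = 809.4286 ⇒ m₂ = 115.63265
Σ(xᵢ − x̄)⁴ = 331228.3090 ⇒ m₄ = 47318.32986
m₂² = 13370.91045
g₂ = m₄/m₂² − 3 = 3.53890 − 3 ≈ 0.539

0.539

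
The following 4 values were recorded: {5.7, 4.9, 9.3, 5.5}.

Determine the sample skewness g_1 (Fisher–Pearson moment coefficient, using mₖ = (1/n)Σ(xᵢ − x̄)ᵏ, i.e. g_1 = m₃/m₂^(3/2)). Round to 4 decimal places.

1.0523

x̄ = (5.7 + 4.9 + 9.3 + 5.5) / 4 = 6.3500
deviations (xᵢ − x̄): -0.6500, -1.4500, 2.9500, -0.8500
Σ(xᵢ − x̄)² = 11.9500 ⇒ m₂ = 11.9500/4 = 2.98750
Σ(xᵢ − x̄)³ = 21.7350 ⇒ m₃ = 21.7350/4 = 5.43375
m₂^(3/2) = 2.98750^(1.5) = 5.16371
g_1 = m₃ / m₂^(3/2) = 5.43375 / 5.16371 ≈ 1.0523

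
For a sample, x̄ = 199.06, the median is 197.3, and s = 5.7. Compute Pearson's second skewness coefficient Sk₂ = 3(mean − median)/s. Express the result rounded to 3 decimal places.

0.926

Sk₂ = 3(199.06 − 197.3) / 5.7 = 3 × 1.7600 / 5.7
    = 5.2800 / 5.7 ≈ 0.926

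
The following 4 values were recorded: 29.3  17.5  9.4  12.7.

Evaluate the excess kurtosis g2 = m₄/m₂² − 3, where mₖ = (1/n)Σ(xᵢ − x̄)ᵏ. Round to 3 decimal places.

-1.036

x̄ = 17.2250
Σ(xᵢ − x̄)² = 227.5875 ⇒ m₂ = 56.89688
Σ(xᵢ − x̄)⁴ = 25427.7267 ⇒ m₄ = 6356.93166
m₂² = 3237.25438
g2 = m₄/m₂² − 3 = 1.96368 − 3 ≈ -1.036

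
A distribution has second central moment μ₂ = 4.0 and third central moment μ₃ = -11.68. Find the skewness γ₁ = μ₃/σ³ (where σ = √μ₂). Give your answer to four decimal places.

σ = √μ₂ = √4.0 = 2.00000
σ³ = μ₂^(3/2) = 8.00000
γ₁ = μ₃/σ³ = -11.68 / 8.00000 ≈ -1.4600

-1.4600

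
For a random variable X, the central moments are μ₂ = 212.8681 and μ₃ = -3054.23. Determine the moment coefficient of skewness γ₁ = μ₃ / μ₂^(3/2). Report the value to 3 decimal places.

-0.983

σ = √μ₂ = √212.8681 = 14.59000
σ³ = μ₂^(3/2) = 3105.74558
γ₁ = μ₃/σ³ = -3054.23 / 3105.74558 ≈ -0.983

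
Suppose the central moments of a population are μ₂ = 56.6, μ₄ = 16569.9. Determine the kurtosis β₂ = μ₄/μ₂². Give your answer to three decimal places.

μ₂² = 56.6² = 3203.56000
μ₄/μ₂² = 16569.9 / 3203.56000 = 5.17234
β₂ ≈ 5.172

5.172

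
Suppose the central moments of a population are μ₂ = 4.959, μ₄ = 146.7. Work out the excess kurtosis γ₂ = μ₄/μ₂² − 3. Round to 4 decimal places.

2.9654

μ₂² = 4.959² = 24.59168
μ₄/μ₂² = 146.7 / 24.59168 = 5.96543
γ₂ = 5.96543 − 3 ≈ 2.9654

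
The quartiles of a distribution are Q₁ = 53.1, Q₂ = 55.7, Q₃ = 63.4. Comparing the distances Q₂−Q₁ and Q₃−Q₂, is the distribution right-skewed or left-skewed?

Q₂ − Q₁ = 2.6;  Q₃ − Q₂ = 7.7
Q₃ − Q₂ > Q₂ − Q₁ ⇒ the upper half is more spread out ⇒ right-skewed.

right-skewed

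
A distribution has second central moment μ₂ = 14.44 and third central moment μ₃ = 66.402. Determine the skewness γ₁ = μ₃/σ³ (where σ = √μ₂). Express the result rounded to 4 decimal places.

1.2101

σ = √μ₂ = √14.44 = 3.80000
σ³ = μ₂^(3/2) = 54.87200
γ₁ = μ₃/σ³ = 66.402 / 54.87200 ≈ 1.2101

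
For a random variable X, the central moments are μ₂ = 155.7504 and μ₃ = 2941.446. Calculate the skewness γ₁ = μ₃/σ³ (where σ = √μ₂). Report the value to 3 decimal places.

σ = √μ₂ = √155.7504 = 12.48000
σ³ = μ₂^(3/2) = 1943.76499
γ₁ = μ₃/σ³ = 2941.446 / 1943.76499 ≈ 1.513

1.513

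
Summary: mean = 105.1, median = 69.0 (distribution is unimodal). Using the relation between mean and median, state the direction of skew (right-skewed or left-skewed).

right-skewed

mean − median = 105.1 − 69.0 = 36.1
mean > median ⇒ the longer tail is on the right ⇒ right-skewed (positively skewed).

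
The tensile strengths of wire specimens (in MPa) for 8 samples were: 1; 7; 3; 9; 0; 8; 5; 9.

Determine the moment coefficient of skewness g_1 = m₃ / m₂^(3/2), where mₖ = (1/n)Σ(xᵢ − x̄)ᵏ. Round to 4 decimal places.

x̄ = (1 + 7 + 3 + 9 + 0 + 8 + 5 + 9) / 8 = 5.2500
deviations (xᵢ − x̄): -4.2500, 1.7500, -2.2500, 3.7500, -5.2500, 2.7500, -0.2500, 3.7500
Σ(xᵢ − x̄)² = 89.5000 ⇒ m₂ = 89.5000/8 = 11.18750
Σ(xᵢ − x̄)³ = -101.2500 ⇒ m₃ = -101.2500/8 = -12.65625
m₂^(3/2) = 11.18750^(1.5) = 37.41964
g_1 = m₃ / m₂^(3/2) = -12.65625 / 37.41964 ≈ -0.3382

-0.3382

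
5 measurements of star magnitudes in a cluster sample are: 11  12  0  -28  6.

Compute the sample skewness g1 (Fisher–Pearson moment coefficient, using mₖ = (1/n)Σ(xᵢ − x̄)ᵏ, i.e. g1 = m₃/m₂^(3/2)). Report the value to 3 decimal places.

x̄ = (11 + 12 + 0 - 28 + 6) / 5 = 0.2000
deviations (xᵢ − x̄): 10.8000, 11.8000, -0.2000, -28.2000, 5.8000
Σ(xᵢ − x̄)² = 1084.8000 ⇒ m₂ = 1084.8000/5 = 216.96000
Σ(xᵢ − x̄)³ = -19327.9200 ⇒ m₃ = -19327.9200/5 = -3865.58400
m₂^(3/2) = 216.96000^(1.5) = 3195.72580
g1 = m₃ / m₂^(3/2) = -3865.58400 / 3195.72580 ≈ -1.210

-1.210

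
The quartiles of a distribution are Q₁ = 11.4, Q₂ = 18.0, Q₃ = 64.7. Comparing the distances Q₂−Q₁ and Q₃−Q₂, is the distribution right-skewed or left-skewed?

Q₂ − Q₁ = 6.6;  Q₃ − Q₂ = 46.7
Q₃ − Q₂ > Q₂ − Q₁ ⇒ the upper half is more spread out ⇒ right-skewed.

right-skewed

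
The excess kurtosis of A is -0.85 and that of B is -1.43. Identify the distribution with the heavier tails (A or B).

A

Higher excess kurtosis ⇒ heavier tails relative to the normal distribution.
-0.85 vs -1.43: the larger is -0.85, so A has heavier tails.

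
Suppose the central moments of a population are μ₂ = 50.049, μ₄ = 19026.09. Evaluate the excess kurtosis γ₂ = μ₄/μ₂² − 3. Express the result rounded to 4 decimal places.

μ₂² = 50.049² = 2504.90240
μ₄/μ₂² = 19026.09 / 2504.90240 = 7.59554
γ₂ = 7.59554 − 3 ≈ 4.5955

4.5955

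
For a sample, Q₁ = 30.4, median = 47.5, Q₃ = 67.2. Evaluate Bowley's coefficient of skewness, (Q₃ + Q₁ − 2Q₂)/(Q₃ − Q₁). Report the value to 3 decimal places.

0.071

numerator: Q₃ + Q₁ − 2Q₂ = 67.2 + 30.4 − 2×47.5 = 2.6000
denominator: Q₃ − Q₁ = 67.2 − 30.4 = 36.8000
Bowley skewness = 2.6000 / 36.8000 ≈ 0.071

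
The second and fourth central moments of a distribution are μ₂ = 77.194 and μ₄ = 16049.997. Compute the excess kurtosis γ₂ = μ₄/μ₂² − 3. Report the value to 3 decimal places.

μ₂² = 77.194² = 5958.91364
μ₄/μ₂² = 16049.997 / 5958.91364 = 2.69344
γ₂ = 2.69344 − 3 ≈ -0.307

-0.307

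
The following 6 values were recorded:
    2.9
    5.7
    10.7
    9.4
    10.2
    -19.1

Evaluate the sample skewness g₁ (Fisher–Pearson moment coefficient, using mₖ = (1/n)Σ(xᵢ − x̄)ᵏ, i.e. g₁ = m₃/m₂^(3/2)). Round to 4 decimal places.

-1.5269

x̄ = (2.9 + 5.7 + 10.7 + 9.4 + 10.2 - 19.1) / 6 = 3.3000
deviations (xᵢ − x̄): -0.4000, 2.4000, 7.4000, 6.1000, 6.9000, -22.4000
Σ(xᵢ − x̄)² = 647.2600 ⇒ m₂ = 647.2600/6 = 107.87667
Σ(xᵢ − x̄)³ = -10264.9500 ⇒ m₃ = -10264.9500/6 = -1710.82500
m₂^(3/2) = 107.87667^(1.5) = 1120.44690
g₁ = m₃ / m₂^(3/2) = -1710.82500 / 1120.44690 ≈ -1.5269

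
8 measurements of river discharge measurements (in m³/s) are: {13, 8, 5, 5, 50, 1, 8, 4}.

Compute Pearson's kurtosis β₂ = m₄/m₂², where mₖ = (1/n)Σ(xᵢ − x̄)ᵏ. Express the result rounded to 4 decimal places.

5.5870

x̄ = 11.7500
Σ(xᵢ − x̄)² = 1759.5000 ⇒ m₂ = 219.93750
Σ(xᵢ − x̄)⁴ = 2162063.9063 ⇒ m₄ = 270257.98828
m₂² = 48372.50391
β₂ = m₄/m₂² = 270257.98828 / 48372.50391 ≈ 5.5870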